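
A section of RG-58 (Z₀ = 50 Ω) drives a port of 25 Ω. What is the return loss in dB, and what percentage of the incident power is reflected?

Γ = (25 − 50)/(25 + 50) = -0.333
RL = −20·log₁₀(0.333) = 9.54 dB
P_refl/P_inc = |Γ|² = 0.111

RL ≈ 9.54 dB; 11.1% of incident power reflected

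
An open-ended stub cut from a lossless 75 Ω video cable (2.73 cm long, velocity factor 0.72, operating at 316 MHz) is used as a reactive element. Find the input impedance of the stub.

λ = v/f = 0.72·c / 316 MHz = 0.684 m
βl = 2π·l/λ = 2π × 0.0399 = 14.4°
tan(βl) = 0.256
For an open-ended stub, Z_in = −jZ_0·cot(βl) = −jZ_0/tan(βl)

Z_in ≈ −j293 Ω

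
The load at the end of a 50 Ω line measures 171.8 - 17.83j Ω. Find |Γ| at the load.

|Γ| ≈ 0.553

Γ = (Z_L − Z_0)/(Z_L + Z_0) = (121.8 − j17.83)/(221.8 − j17.83)
|Γ| = 123/223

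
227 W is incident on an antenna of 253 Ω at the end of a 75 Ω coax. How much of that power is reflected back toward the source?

Γ = (253 − 75)/(253 + 75) = 0.543
|Γ|² = 0.295
P_refl = |Γ|²·P_inc = 66.9 W, P_del = (1 − |Γ|²)·P_inc = 160 W

P_reflected ≈ 66.9 W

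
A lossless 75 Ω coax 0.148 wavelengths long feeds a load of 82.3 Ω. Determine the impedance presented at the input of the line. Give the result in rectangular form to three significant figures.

βl = 2π × 0.148 = 53.3°
tan(βl) = tan(53.3°) = 1.34
Z_in = Z_0·(Z_L + jZ_0·tanβl)/(Z_0 + jZ_L·tanβl)
     = 75·(82.3 + j101)/(75 + j110)

Z_in ≈ 72.8 − j6.49 Ω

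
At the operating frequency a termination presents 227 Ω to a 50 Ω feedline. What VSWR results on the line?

Γ = (227 − 50)/(227 + 50) = 0.639
VSWR = (1 + 0.639)/(1 − 0.639)

VSWR ≈ 4.54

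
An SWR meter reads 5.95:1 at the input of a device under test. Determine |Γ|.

|Γ| ≈ 0.712

|Γ| = (S − 1)/(S + 1) = (5.95 − 1)/(5.95 + 1) = 4.95/6.95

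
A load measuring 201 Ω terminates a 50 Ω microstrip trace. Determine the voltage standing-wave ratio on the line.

VSWR ≈ 4.02

Γ = (201 − 50)/(201 + 50) = 0.602
VSWR = (1 + 0.602)/(1 − 0.602)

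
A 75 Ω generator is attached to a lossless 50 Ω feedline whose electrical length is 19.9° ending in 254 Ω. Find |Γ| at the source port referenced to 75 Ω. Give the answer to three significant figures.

tan(βl) = 0.362
Z_in = Z_0·(Z_L + jZ_0·tanβl)/(Z_0 + jZ_L·tanβl) = 65.6 − j102 Ω
Γ_s = (Z_in − Z_s)/(Z_in + Z_s) = (-9.44 − j102)/(141 − j102), |Γ_s| = 0.592

|Γ| ≈ 0.592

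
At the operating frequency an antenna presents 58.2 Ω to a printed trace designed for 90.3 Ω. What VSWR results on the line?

VSWR ≈ 1.55

Γ = (58.2 − 90.3)/(58.2 + 90.3) = -0.216
VSWR = (1 + 0.216)/(1 − 0.216)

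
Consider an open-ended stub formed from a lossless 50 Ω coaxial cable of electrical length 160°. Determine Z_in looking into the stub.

tan(βl) = -0.364
For an open-ended stub, Z_in = −jZ_0·cot(βl) = −jZ_0/tan(βl)

Z_in ≈ +j137 Ω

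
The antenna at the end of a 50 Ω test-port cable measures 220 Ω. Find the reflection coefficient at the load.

Γ = 0.63

Γ = (Z_L − Z_0)/(Z_L + Z_0) = (220 − 50)/(220 + 50) = 170/270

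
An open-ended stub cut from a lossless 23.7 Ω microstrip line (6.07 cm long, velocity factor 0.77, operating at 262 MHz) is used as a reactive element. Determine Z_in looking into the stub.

Z_in ≈ −j51.3 Ω

λ = v/f = 0.77·c / 262 MHz = 0.882 m
βl = 2π·l/λ = 2π × 0.0688 = 24.8°
tan(βl) = 0.462
For an open-ended stub, Z_in = −jZ_0·cot(βl) = −jZ_0/tan(βl)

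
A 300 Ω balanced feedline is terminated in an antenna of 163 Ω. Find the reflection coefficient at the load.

Γ = -0.296

Γ = (Z_L − Z_0)/(Z_L + Z_0) = (163 − 300)/(163 + 300) = -137/463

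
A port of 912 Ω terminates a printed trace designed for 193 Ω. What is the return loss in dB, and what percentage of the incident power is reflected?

RL ≈ 3.73 dB; 42.3% of incident power reflected

Γ = (912 − 193)/(912 + 193) = 0.651
RL = −20·log₁₀(0.651) = 3.73 dB
P_refl/P_inc = |Γ|² = 0.423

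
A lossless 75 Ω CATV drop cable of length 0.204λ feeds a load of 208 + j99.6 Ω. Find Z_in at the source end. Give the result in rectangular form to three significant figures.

βl = 2π × 0.204 = 73.4°
tan(βl) = tan(73.4°) = 3.36
Z_in = Z_0·(Z_L + jZ_0·tanβl)/(Z_0 + jZ_L·tanβl)
     = 75·(208 + j352)/(-260 + j700)

Z_in ≈ 25.9 − j31.9 Ω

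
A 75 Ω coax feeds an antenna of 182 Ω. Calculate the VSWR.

VSWR ≈ 2.43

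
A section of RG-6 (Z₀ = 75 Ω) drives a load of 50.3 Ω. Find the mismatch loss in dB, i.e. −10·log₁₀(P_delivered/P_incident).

mismatch loss ≈ 0.172 dB

Γ = (50.3 − 75)/(50.3 + 75) = -0.197
|Γ|² = 0.0389, so P_del/P_inc = 1 − |Γ|² = 0.961
ML = −10·log₁₀(1 − |Γ|²)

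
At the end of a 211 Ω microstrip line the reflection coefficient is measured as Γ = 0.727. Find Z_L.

Z_L ≈ 1330 Ω

Z_L = Z_0·(1 + Γ)/(1 − Γ) = 211·(1.73)/(0.273)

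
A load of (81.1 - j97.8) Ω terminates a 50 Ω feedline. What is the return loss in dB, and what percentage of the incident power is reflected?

RL ≈ 4.05 dB; 39.4% of incident power reflected

Γ = (31.1 − j97.8)/(131.1 − j97.8), |Γ| = 0.627
RL = −20·log₁₀(0.627) = 4.05 dB
P_refl/P_inc = |Γ|² = 0.394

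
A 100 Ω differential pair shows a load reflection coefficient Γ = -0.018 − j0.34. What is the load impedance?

Z_L = Z_0·(1 + Γ)/(1 − Γ) = 100·(0.982 − j0.34)/(1.02 + j0.34)

Z_L ≈ 76.7 − j59 Ω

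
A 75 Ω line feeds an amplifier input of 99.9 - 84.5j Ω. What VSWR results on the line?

VSWR ≈ 2.66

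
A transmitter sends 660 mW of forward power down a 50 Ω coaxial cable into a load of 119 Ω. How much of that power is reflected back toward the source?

P_reflected ≈ 110 mW

Γ = (119 − 50)/(119 + 50) = 0.408
|Γ|² = 0.167
P_refl = |Γ|²·P_inc = 110 mW, P_del = (1 − |Γ|²)·P_inc = 550 mW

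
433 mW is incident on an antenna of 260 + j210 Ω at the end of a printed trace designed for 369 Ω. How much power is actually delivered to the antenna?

|Γ| = |(-109 + j210)/(629 + j210)| = 0.357
|Γ|² = 0.127
P_refl = |Γ|²·P_inc = 55.1 mW, P_del = (1 − |Γ|²)·P_inc = 378 mW

P_delivered ≈ 378 mW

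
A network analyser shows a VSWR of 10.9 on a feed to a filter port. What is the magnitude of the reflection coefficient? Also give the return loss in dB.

|Γ| = (S − 1)/(S + 1) = (10.9 − 1)/(10.9 + 1) = 9.9/11.9
RL = −20·log₁₀|Γ| = −20·log₁₀(0.832)

|Γ| ≈ 0.832; return loss ≈ 1.6 dB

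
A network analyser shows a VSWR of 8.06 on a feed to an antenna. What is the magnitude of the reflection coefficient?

|Γ| ≈ 0.779

|Γ| = (S − 1)/(S + 1) = (8.06 − 1)/(8.06 + 1) = 7.06/9.06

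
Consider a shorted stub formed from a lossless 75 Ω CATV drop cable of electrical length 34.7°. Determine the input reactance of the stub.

X_in ≈ 51.9 Ω (inductive)

tan(βl) = 0.692
For a shorted stub, Z_in = jZ_0·tan(βl)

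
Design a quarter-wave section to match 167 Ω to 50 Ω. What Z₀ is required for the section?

Z_qwt = √(Z_0·R_L) = √(50 × 167) = √8350

Z_qwt ≈ 91.4 Ω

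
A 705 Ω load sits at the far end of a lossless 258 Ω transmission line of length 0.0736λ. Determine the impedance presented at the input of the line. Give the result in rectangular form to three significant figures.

βl = 2π × 0.0736 = 26.5°
tan(βl) = tan(26.5°) = 0.498
Z_in = Z_0·(Z_L + jZ_0·tanβl)/(Z_0 + jZ_L·tanβl)
     = 258·(705 + j129)/(258 + j351)

Z_in ≈ 308 − j291 Ω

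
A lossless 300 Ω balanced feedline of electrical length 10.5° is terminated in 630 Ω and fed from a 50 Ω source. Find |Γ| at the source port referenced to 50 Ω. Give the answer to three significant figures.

tan(βl) = 0.185
Z_in = Z_0·(Z_L + jZ_0·tanβl)/(Z_0 + jZ_L·tanβl) = 566 − j165 Ω
Γ_s = (Z_in − Z_s)/(Z_in + Z_s) = (516 − j165)/(616 − j165), |Γ_s| = 0.849

|Γ| ≈ 0.849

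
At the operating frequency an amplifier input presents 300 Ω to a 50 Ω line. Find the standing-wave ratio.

VSWR ≈ 6

Γ = (300 − 50)/(300 + 50) = 0.714
VSWR = (1 + 0.714)/(1 − 0.714)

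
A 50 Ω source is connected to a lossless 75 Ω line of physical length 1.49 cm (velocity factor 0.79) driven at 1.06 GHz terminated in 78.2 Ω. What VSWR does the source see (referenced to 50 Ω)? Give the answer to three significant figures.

VSWR ≈ 1.54

λ = v/f = 0.79·c / 1.06 GHz = 0.224 m
βl = 2π·l/λ = 2π × 0.0666 = 24°
tan(βl) = 0.445
Z_in = Z_0·(Z_L + jZ_0·tanβl)/(Z_0 + jZ_L·tanβl) = 77.1 − j2.39 Ω
Γ_s = (Z_in − Z_s)/(Z_in + Z_s) = (27.1 − j2.39)/(127 − j2.39), |Γ_s| = 0.214
VSWR = (1 + |Γ_s|)/(1 − |Γ_s|)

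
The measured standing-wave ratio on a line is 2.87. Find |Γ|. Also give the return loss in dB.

|Γ| ≈ 0.483; return loss ≈ 6.32 dB

|Γ| = (S − 1)/(S + 1) = (2.87 − 1)/(2.87 + 1) = 1.87/3.87
RL = −20·log₁₀|Γ| = −20·log₁₀(0.483)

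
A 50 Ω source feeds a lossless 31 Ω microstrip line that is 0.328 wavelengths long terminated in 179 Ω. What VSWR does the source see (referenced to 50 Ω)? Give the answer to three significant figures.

VSWR ≈ 8.06

βl = 2π × 0.328 = 118°
tan(βl) = -1.87
Z_in = Z_0·(Z_L + jZ_0·tanβl)/(Z_0 + jZ_L·tanβl) = 6.84 + j15.9 Ω
Γ_s = (Z_in − Z_s)/(Z_in + Z_s) = (-43.2 + j15.9)/(56.8 + j15.9), |Γ_s| = 0.779
VSWR = (1 + |Γ_s|)/(1 − |Γ_s|)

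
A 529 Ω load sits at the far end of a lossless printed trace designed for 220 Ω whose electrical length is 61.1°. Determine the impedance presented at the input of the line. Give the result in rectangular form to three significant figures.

tan(βl) = tan(61.1°) = 1.81
Z_in = Z_0·(Z_L + jZ_0·tanβl)/(Z_0 + jZ_L·tanβl)
     = 220·(529 + j399)/(220 + j958)

Z_in ≈ 113 − j95.4 Ω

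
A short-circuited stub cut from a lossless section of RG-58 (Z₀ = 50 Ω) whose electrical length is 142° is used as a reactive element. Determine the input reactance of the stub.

tan(βl) = -0.781
For a short-circuited stub, Z_in = jZ_0·tan(βl)

X_in ≈ -39.1 Ω (capacitive)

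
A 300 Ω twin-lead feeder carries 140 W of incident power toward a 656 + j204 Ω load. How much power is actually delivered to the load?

|Γ| = |(356 + j204)/(956 + j204)| = 0.42
|Γ|² = 0.176
P_refl = |Γ|²·P_inc = 24.7 W, P_del = (1 − |Γ|²)·P_inc = 115 W

P_delivered ≈ 115 W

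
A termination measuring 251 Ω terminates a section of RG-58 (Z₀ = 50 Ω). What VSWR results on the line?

VSWR ≈ 5.02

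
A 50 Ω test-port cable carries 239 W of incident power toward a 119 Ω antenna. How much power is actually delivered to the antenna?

P_delivered ≈ 199 W

Γ = (119 − 50)/(119 + 50) = 0.408
|Γ|² = 0.167
P_refl = |Γ|²·P_inc = 39.8 W, P_del = (1 − |Γ|²)·P_inc = 199 W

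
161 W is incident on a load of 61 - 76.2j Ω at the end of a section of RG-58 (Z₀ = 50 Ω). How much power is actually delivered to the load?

P_delivered ≈ 108 W

|Γ| = |(11 − j76.2)/(111 − j76.2)| = 0.572
|Γ|² = 0.327
P_refl = |Γ|²·P_inc = 52.6 W, P_del = (1 − |Γ|²)·P_inc = 108 W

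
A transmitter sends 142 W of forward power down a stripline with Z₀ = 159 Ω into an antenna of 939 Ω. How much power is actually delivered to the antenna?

Γ = (939 − 159)/(939 + 159) = 0.71
|Γ|² = 0.505
P_refl = |Γ|²·P_inc = 71.7 W, P_del = (1 − |Γ|²)·P_inc = 70.3 W

P_delivered ≈ 70.3 W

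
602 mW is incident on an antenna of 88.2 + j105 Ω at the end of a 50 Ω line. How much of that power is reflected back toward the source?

P_reflected ≈ 249 mW

|Γ| = |(38.2 + j105)/(138.2 + j105)| = 0.644
|Γ|² = 0.414
P_refl = |Γ|²·P_inc = 249 mW, P_del = (1 − |Γ|²)·P_inc = 353 mW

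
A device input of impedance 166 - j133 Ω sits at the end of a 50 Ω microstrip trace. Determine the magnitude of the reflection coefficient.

Γ = (Z_L − Z_0)/(Z_L + Z_0) = (116 − j133)/(216 − j133)
|Γ| = 176/254

|Γ| ≈ 0.696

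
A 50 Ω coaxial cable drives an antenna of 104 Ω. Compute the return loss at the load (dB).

Γ = (104 − 50)/(104 + 50) = 0.351
RL = −20·log₁₀|Γ| = −20·log₁₀(0.351)

RL ≈ 9.1 dB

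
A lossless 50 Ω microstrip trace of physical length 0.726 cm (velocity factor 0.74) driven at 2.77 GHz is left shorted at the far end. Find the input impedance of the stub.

Z_in ≈ +j32 Ω

λ = v/f = 0.74·c / 2.77 GHz = 0.0801 m
βl = 2π·l/λ = 2π × 0.0906 = 32.6°
tan(βl) = 0.64
For a shorted stub, Z_in = jZ_0·tan(βl)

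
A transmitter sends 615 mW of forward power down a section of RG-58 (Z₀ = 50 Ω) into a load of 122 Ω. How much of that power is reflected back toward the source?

P_reflected ≈ 108 mW

Γ = (122 − 50)/(122 + 50) = 0.419
|Γ|² = 0.175
P_refl = |Γ|²·P_inc = 108 mW, P_del = (1 − |Γ|²)·P_inc = 507 mW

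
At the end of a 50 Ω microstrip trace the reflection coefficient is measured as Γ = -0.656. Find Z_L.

Z_L = Z_0·(1 + Γ)/(1 − Γ) = 50·(0.344)/(1.66)

Z_L ≈ 10.4 Ω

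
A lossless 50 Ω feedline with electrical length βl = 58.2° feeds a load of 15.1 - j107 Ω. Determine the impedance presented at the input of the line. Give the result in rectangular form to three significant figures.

tan(βl) = tan(58.2°) = 1.61
Z_in = Z_0·(Z_L + jZ_0·tanβl)/(Z_0 + jZ_L·tanβl)
     = 50·(15.1 − j26.4)/(223 + j24.4)

Z_in ≈ 2.71 − j6.22 Ω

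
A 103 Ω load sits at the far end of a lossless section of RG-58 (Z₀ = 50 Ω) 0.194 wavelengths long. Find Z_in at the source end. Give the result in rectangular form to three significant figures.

βl = 2π × 0.194 = 69.8°
tan(βl) = tan(69.8°) = 2.72
Z_in = Z_0·(Z_L + jZ_0·tanβl)/(Z_0 + jZ_L·tanβl)
     = 50·(103 + j136)/(50 + j281)

Z_in ≈ 26.7 − j13.6 Ω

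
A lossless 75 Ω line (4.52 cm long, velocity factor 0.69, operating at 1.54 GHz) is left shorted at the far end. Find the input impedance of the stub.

λ = v/f = 0.69·c / 1.54 GHz = 0.134 m
βl = 2π·l/λ = 2π × 0.336 = 121°
tan(βl) = -1.66
For a shorted stub, Z_in = jZ_0·tan(βl)

Z_in ≈ −j125 Ω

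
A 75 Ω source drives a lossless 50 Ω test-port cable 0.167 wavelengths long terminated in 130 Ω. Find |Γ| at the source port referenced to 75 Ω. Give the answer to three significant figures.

|Γ| ≈ 0.546

βl = 2π × 0.167 = 60.1°
tan(βl) = 1.74
Z_in = Z_0·(Z_L + jZ_0·tanβl)/(Z_0 + jZ_L·tanβl) = 24.4 − j23.3 Ω
Γ_s = (Z_in − Z_s)/(Z_in + Z_s) = (-50.6 − j23.3)/(99.4 − j23.3), |Γ_s| = 0.546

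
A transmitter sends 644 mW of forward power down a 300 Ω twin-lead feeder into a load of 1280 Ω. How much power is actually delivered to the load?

P_delivered ≈ 396 mW

Γ = (1280 − 300)/(1280 + 300) = 0.62
|Γ|² = 0.385
P_refl = |Γ|²·P_inc = 248 mW, P_del = (1 − |Γ|²)·P_inc = 396 mW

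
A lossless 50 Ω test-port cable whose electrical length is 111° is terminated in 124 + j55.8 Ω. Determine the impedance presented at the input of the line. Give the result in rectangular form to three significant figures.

tan(βl) = tan(111°) = -2.61
Z_in = Z_0·(Z_L + jZ_0·tanβl)/(Z_0 + jZ_L·tanβl)
     = 50·(124 − j74.5)/(195 − j323)

Z_in ≈ 16.9 + j8.95 Ω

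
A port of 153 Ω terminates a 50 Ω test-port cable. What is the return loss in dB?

RL ≈ 5.89 dB

Γ = (153 − 50)/(153 + 50) = 0.507
RL = −20·log₁₀|Γ| = −20·log₁₀(0.507)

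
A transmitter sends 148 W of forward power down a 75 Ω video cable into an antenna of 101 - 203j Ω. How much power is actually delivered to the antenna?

|Γ| = |(26 − j203)/(176 − j203)| = 0.762
|Γ|² = 0.58
P_refl = |Γ|²·P_inc = 85.9 W, P_del = (1 − |Γ|²)·P_inc = 62.1 W

P_delivered ≈ 62.1 W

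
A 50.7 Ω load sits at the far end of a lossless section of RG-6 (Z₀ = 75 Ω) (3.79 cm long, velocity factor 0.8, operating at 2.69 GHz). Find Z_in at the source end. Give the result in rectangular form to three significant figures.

Z_in ≈ 57.1 − j18.6 Ω

λ = v/f = 0.8·c / 2.69 GHz = 0.0892 m
βl = 2π·l/λ = 2π × 0.425 = 153°
tan(βl) = tan(153°) = -0.511
Z_in = Z_0·(Z_L + jZ_0·tanβl)/(Z_0 + jZ_L·tanβl)
     = 75·(50.7 − j38.3)/(75 − j25.9)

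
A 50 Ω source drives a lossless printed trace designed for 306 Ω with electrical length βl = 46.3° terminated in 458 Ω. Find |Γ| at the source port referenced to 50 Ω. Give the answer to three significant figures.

tan(βl) = 1.05
Z_in = Z_0·(Z_L + jZ_0·tanβl)/(Z_0 + jZ_L·tanβl) = 278 − j115 Ω
Γ_s = (Z_in − Z_s)/(Z_in + Z_s) = (228 − j115)/(328 − j115), |Γ_s| = 0.735

|Γ| ≈ 0.735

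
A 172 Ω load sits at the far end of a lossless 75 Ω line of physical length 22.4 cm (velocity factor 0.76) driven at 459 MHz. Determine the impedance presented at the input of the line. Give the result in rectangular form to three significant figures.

Z_in ≈ 124 + j66.3 Ω

λ = v/f = 0.76·c / 459 MHz = 0.497 m
βl = 2π·l/λ = 2π × 0.451 = 162°
tan(βl) = tan(162°) = -0.318
Z_in = Z_0·(Z_L + jZ_0·tanβl)/(Z_0 + jZ_L·tanβl)
     = 75·(172 − j23.9)/(75 − j54.8)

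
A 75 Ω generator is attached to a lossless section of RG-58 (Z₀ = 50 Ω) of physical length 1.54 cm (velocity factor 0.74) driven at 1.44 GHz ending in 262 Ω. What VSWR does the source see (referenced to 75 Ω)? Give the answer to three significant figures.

λ = v/f = 0.74·c / 1.44 GHz = 0.154 m
βl = 2π·l/λ = 2π × 0.0999 = 36°
tan(βl) = 0.726
Z_in = Z_0·(Z_L + jZ_0·tanβl)/(Z_0 + jZ_L·tanβl) = 25.9 − j62.1 Ω
Γ_s = (Z_in − Z_s)/(Z_in + Z_s) = (-49.1 − j62.1)/(101 − j62.1), |Γ_s| = 0.668
VSWR = (1 + |Γ_s|)/(1 − |Γ_s|)

VSWR ≈ 5.03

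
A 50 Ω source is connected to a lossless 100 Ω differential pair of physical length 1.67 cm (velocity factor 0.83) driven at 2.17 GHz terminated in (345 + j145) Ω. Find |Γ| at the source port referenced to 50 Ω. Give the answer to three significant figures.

|Γ| ≈ 0.674

λ = v/f = 0.83·c / 2.17 GHz = 0.115 m
βl = 2π·l/λ = 2π × 0.146 = 52.4°
tan(βl) = 1.3
Z_in = Z_0·(Z_L + jZ_0·tanβl)/(Z_0 + jZ_L·tanβl) = 44.5 − j85.8 Ω
Γ_s = (Z_in − Z_s)/(Z_in + Z_s) = (-5.54 − j85.8)/(94.5 − j85.8), |Γ_s| = 0.674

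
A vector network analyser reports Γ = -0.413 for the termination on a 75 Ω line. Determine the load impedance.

Z_L ≈ 31.2 Ω

Z_L = Z_0·(1 + Γ)/(1 − Γ) = 75·(0.587)/(1.41)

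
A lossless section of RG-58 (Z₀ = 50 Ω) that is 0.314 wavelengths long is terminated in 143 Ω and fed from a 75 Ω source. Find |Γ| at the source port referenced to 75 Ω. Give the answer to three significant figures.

βl = 2π × 0.314 = 113°
tan(βl) = -2.35
Z_in = Z_0·(Z_L + jZ_0·tanβl)/(Z_0 + jZ_L·tanβl) = 20.2 + j18.3 Ω
Γ_s = (Z_in − Z_s)/(Z_in + Z_s) = (-54.8 + j18.3)/(95.2 + j18.3), |Γ_s| = 0.596

|Γ| ≈ 0.596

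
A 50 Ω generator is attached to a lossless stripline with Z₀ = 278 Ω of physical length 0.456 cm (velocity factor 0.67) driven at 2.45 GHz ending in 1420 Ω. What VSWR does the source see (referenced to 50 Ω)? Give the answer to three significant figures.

VSWR ≈ 25.3

λ = v/f = 0.67·c / 2.45 GHz = 0.082 m
βl = 2π·l/λ = 2π × 0.0556 = 20°
tan(βl) = 0.364
Z_in = Z_0·(Z_L + jZ_0·tanβl)/(Z_0 + jZ_L·tanβl) = 361 − j570 Ω
Γ_s = (Z_in − Z_s)/(Z_in + Z_s) = (311 − j570)/(411 − j570), |Γ_s| = 0.924
VSWR = (1 + |Γ_s|)/(1 − |Γ_s|)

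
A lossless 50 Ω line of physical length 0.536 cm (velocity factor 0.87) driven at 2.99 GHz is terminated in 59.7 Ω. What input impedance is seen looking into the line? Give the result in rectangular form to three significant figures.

Z_in ≈ 56.3 − j7 Ω

λ = v/f = 0.87·c / 2.99 GHz = 0.0873 m
βl = 2π·l/λ = 2π × 0.0614 = 22.1°
tan(βl) = tan(22.1°) = 0.406
Z_in = Z_0·(Z_L + jZ_0·tanβl)/(Z_0 + jZ_L·tanβl)
     = 50·(59.7 + j20.3)/(50 + j24.2)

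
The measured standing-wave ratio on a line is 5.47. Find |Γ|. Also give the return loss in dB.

|Γ| ≈ 0.691; return loss ≈ 3.21 dB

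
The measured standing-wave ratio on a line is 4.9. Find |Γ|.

|Γ| ≈ 0.661

|Γ| = (S − 1)/(S + 1) = (4.9 − 1)/(4.9 + 1) = 3.9/5.9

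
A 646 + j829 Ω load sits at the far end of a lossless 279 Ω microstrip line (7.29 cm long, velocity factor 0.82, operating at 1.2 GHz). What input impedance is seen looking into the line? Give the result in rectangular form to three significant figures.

λ = v/f = 0.82·c / 1.2 GHz = 0.205 m
βl = 2π·l/λ = 2π × 0.356 = 128°
tan(βl) = tan(128°) = -1.28
Z_in = Z_0·(Z_L + jZ_0·tanβl)/(Z_0 + jZ_L·tanβl)
     = 279·(646 + j472)/(1340 − j826)

Z_in ≈ 53.5 + j131 Ω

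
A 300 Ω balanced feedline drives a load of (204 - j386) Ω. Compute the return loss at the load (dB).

RL ≈ 4.06 dB

Γ = (-96 − j386)/(504 − j386), |Γ| = 0.627
RL = −20·log₁₀|Γ| = −20·log₁₀(0.627)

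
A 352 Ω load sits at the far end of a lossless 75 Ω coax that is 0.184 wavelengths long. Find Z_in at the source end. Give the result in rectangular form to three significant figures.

Z_in ≈ 18.9 − j31.2 Ω

βl = 2π × 0.184 = 66.2°
tan(βl) = tan(66.2°) = 2.27
Z_in = Z_0·(Z_L + jZ_0·tanβl)/(Z_0 + jZ_L·tanβl)
     = 75·(352 + j170)/(75 + j800)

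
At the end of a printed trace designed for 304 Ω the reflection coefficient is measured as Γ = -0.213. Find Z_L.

Z_L ≈ 197 Ω

Z_L = Z_0·(1 + Γ)/(1 − Γ) = 304·(0.787)/(1.21)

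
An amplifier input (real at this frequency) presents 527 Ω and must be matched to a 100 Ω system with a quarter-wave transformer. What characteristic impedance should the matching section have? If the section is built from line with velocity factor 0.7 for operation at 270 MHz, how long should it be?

Z_qwt ≈ 230 Ω; length ≈ 19.4 cm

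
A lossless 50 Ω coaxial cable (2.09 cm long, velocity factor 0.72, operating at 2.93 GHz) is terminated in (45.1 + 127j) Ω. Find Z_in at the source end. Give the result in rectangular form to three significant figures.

λ = v/f = 0.72·c / 2.93 GHz = 0.0737 m
βl = 2π·l/λ = 2π × 0.284 = 102°
tan(βl) = tan(102°) = -4.68
Z_in = Z_0·(Z_L + jZ_0·tanβl)/(Z_0 + jZ_L·tanβl)
     = 50·(45.1 − j107)/(644 − j211)

Z_in ≈ 5.62 − j6.46 Ω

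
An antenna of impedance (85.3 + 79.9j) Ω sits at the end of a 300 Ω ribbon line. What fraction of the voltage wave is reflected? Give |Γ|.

|Γ| ≈ 0.582

Γ = (Z_L − Z_0)/(Z_L + Z_0) = (-214.7 + j79.9)/(385.3 + j79.9)
|Γ| = 229/393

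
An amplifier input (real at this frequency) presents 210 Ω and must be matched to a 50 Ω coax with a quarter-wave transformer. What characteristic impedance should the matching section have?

Z_qwt = √(Z_0·R_L) = √(50 × 210) = √10500

Z_qwt ≈ 102 Ω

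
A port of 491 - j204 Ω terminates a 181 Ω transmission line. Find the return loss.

Γ = (310 − j204)/(672 − j204), |Γ| = 0.528
RL = −20·log₁₀|Γ| = −20·log₁₀(0.528)

RL ≈ 5.54 dB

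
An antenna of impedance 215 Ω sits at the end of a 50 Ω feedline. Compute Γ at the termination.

Γ = 0.623

Γ = (Z_L − Z_0)/(Z_L + Z_0) = (215 − 50)/(215 + 50) = 165/265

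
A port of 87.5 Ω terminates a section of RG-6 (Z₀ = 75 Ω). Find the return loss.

Γ = (87.5 − 75)/(87.5 + 75) = 0.0769
RL = −20·log₁₀|Γ| = −20·log₁₀(0.0769)

RL ≈ 22.3 dB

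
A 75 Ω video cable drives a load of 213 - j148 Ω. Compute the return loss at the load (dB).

Γ = (138 − j148)/(288 − j148), |Γ| = 0.625
RL = −20·log₁₀|Γ| = −20·log₁₀(0.625)

RL ≈ 4.08 dB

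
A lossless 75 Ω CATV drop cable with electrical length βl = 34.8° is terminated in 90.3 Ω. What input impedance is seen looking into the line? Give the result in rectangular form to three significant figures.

tan(βl) = tan(34.8°) = 0.695
Z_in = Z_0·(Z_L + jZ_0·tanβl)/(Z_0 + jZ_L·tanβl)
     = 75·(90.3 + j52.1)/(75 + j62.8)

Z_in ≈ 78.8 − j13.8 Ω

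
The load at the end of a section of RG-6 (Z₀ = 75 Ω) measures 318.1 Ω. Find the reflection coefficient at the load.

Γ = (Z_L − Z_0)/(Z_L + Z_0) = (318.1 − 75)/(318.1 + 75) = 243.1/393.1

Γ = 0.618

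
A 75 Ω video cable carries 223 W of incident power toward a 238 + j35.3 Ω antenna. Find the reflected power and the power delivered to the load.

P_reflected ≈ 62.5 W; P_delivered ≈ 160 W

|Γ| = |(163 + j35.3)/(313 + j35.3)| = 0.529
|Γ|² = 0.28
P_refl = |Γ|²·P_inc = 62.5 W, P_del = (1 − |Γ|²)·P_inc = 160 W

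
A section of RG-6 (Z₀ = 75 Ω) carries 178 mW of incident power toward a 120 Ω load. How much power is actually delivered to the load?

Γ = (120 − 75)/(120 + 75) = 0.231
|Γ|² = 0.0533
P_refl = |Γ|²·P_inc = 9.48 mW, P_del = (1 − |Γ|²)·P_inc = 169 mW

P_delivered ≈ 169 mW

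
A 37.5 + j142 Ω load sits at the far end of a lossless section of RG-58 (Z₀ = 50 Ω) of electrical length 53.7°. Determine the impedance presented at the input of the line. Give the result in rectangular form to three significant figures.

Z_in ≈ 11.6 − j69.2 Ω

tan(βl) = tan(53.7°) = 1.36
Z_in = Z_0·(Z_L + jZ_0·tanβl)/(Z_0 + jZ_L·tanβl)
     = 50·(37.5 + j210)/(-143 + j51.1)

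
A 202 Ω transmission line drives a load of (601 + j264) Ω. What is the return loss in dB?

RL ≈ 4.94 dB

Γ = (399 + j264)/(803 + j264), |Γ| = 0.566
RL = −20·log₁₀|Γ| = −20·log₁₀(0.566)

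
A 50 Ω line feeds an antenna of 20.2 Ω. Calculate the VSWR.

VSWR ≈ 2.48

Γ = (20.2 − 50)/(20.2 + 50) = -0.425
VSWR = (1 + 0.425)/(1 − 0.425)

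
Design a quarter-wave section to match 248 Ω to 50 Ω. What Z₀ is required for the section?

Z_qwt ≈ 111 Ω

Z_qwt = √(Z_0·R_L) = √(50 × 248) = √12400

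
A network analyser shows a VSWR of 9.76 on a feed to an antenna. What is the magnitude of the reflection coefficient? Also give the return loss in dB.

|Γ| ≈ 0.814; return loss ≈ 1.79 dB

|Γ| = (S − 1)/(S + 1) = (9.76 − 1)/(9.76 + 1) = 8.76/10.8
RL = −20·log₁₀|Γ| = −20·log₁₀(0.814)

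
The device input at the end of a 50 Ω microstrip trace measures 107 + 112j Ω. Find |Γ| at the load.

|Γ| ≈ 0.652

Γ = (Z_L − Z_0)/(Z_L + Z_0) = (57 + j112)/(157 + j112)
|Γ| = 126/193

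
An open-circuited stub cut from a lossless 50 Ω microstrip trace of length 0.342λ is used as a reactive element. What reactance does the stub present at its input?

βl = 2π × 0.342 = 123°
tan(βl) = -1.53
For an open-circuited stub, Z_in = −jZ_0·cot(βl) = −jZ_0/tan(βl)

X_in ≈ 32.6 Ω (inductive)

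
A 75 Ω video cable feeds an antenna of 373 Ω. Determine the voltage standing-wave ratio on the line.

Γ = (373 − 75)/(373 + 75) = 0.665
VSWR = (1 + 0.665)/(1 − 0.665)

VSWR ≈ 4.97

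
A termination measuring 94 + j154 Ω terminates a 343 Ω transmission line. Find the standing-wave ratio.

Γ = (Z_L − Z_0)/(Z_L + Z_0) = (-249 + j154)/(437 + j154)
|Γ| = 293/463 = 0.632
VSWR = (1 + |Γ|)/(1 − |Γ|) = 1.63/0.368

VSWR ≈ 4.43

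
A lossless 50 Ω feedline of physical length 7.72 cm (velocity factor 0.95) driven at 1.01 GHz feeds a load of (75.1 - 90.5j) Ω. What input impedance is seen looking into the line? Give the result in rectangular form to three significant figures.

λ = v/f = 0.95·c / 1.01 GHz = 0.282 m
βl = 2π·l/λ = 2π × 0.274 = 98.5°
tan(βl) = tan(98.5°) = -6.7
Z_in = Z_0·(Z_L + jZ_0·tanβl)/(Z_0 + jZ_L·tanβl)
     = 50·(75.1 − j425)/(-556 − j503)

Z_in ≈ 15.3 + j24.4 Ω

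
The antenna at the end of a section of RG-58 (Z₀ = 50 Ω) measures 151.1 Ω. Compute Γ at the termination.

Γ = (Z_L − Z_0)/(Z_L + Z_0) = (151.1 − 50)/(151.1 + 50) = 101.1/201.1

Γ = 0.503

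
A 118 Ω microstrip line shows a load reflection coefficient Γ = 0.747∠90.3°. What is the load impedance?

Z_L = Z_0·(1 + Γ)/(1 − Γ) = 118·(0.996 + j0.747)/(1 − j0.747)

Z_L ≈ 33.3 + j113 Ω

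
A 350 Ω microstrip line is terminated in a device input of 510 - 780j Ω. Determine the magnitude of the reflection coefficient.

Γ = (Z_L − Z_0)/(Z_L + Z_0) = (160 − j780)/(860 − j780)
|Γ| = 796/1160

|Γ| ≈ 0.686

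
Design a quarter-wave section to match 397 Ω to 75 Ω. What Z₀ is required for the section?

Z_qwt = √(Z_0·R_L) = √(75 × 397) = √29780

Z_qwt ≈ 173 Ω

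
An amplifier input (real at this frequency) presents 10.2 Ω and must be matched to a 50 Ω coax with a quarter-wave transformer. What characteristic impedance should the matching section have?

Z_qwt = √(Z_0·R_L) = √(50 × 10.2) = √510

Z_qwt ≈ 22.6 Ω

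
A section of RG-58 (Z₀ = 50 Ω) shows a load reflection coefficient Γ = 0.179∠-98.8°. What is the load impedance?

Z_L ≈ 44.5 − j16.3 Ω

Z_L = Z_0·(1 + Γ)/(1 − Γ) = 50·(0.973 − j0.177)/(1.03 + j0.177)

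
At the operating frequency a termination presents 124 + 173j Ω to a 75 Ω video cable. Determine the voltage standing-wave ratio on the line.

VSWR ≈ 5.29

Γ = (Z_L − Z_0)/(Z_L + Z_0) = (49 + j173)/(199 + j173)
|Γ| = 180/264 = 0.682
VSWR = (1 + |Γ|)/(1 − |Γ|) = 1.68/0.318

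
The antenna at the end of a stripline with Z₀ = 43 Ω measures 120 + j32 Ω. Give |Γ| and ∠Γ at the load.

Γ = (Z_L − Z_0)/(Z_L + Z_0) = (77 + j32)/(163 + j32)
|Γ| = 83.4/166 = 0.502

Γ ≈ 0.502 ∠ 11.5°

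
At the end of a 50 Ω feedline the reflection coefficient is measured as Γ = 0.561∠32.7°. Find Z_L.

Z_L ≈ 92.5 + j81.8 Ω

Z_L = Z_0·(1 + Γ)/(1 − Γ) = 50·(1.47 + j0.303)/(0.528 − j0.303)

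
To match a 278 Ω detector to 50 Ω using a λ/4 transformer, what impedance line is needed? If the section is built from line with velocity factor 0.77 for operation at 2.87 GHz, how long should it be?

Z_qwt = √(Z_0·R_L) = √(50 × 278) = √13900
λ = 0.77·c/f = 0.0805 m, so l = λ/4 = 0.0201 m

Z_qwt ≈ 118 Ω; length ≈ 2.01 cm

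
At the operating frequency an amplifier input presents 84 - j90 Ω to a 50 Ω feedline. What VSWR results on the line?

Γ = (Z_L − Z_0)/(Z_L + Z_0) = (34 − j90)/(134 − j90)
|Γ| = 96.2/161 = 0.596
VSWR = (1 + |Γ|)/(1 − |Γ|) = 1.6/0.404

VSWR ≈ 3.95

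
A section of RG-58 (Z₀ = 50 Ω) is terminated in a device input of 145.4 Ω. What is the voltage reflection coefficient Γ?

Γ = 0.488

Γ = (Z_L − Z_0)/(Z_L + Z_0) = (145.4 − 50)/(145.4 + 50) = 95.4/195.4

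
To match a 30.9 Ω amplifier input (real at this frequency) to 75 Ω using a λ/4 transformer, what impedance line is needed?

Z_qwt = √(Z_0·R_L) = √(75 × 30.9) = √2318

Z_qwt ≈ 48.1 Ω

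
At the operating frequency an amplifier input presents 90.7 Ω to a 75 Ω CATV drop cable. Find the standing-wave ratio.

For a purely resistive load, VSWR = R_L/Z_0 or Z_0/R_L (whichever > 1) = 90.7/75

VSWR ≈ 1.21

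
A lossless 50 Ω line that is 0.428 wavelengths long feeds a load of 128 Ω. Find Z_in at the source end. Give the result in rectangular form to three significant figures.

βl = 2π × 0.428 = 154°
tan(βl) = tan(154°) = -0.486
Z_in = Z_0·(Z_L + jZ_0·tanβl)/(Z_0 + jZ_L·tanβl)
     = 50·(128 − j24.3)/(50 − j62.2)

Z_in ≈ 62.1 + j53 Ω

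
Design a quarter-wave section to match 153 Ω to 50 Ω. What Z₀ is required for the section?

Z_qwt = √(Z_0·R_L) = √(50 × 153) = √7650

Z_qwt ≈ 87.5 Ω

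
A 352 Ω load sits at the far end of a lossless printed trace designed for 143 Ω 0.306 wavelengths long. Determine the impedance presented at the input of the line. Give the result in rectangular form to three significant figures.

Z_in ≈ 64.5 + j42.9 Ω

βl = 2π × 0.306 = 110°
tan(βl) = tan(110°) = -2.72
Z_in = Z_0·(Z_L + jZ_0·tanβl)/(Z_0 + jZ_L·tanβl)
     = 143·(352 − j390)/(143 − j959)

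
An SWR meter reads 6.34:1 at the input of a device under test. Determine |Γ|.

|Γ| ≈ 0.728

|Γ| = (S − 1)/(S + 1) = (6.34 − 1)/(6.34 + 1) = 5.34/7.34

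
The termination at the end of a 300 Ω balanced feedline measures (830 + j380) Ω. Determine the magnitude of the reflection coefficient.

|Γ| ≈ 0.547

Γ = (Z_L − Z_0)/(Z_L + Z_0) = (530 + j380)/(1130 + j380)
|Γ| = 652/1190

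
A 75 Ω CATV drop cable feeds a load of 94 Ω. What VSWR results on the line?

VSWR ≈ 1.25

Γ = (94 − 75)/(94 + 75) = 0.112
VSWR = (1 + 0.112)/(1 − 0.112)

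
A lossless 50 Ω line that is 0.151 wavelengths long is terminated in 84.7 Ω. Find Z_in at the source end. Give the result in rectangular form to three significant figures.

βl = 2π × 0.151 = 54.4°
tan(βl) = tan(54.4°) = 1.39
Z_in = Z_0·(Z_L + jZ_0·tanβl)/(Z_0 + jZ_L·tanβl)
     = 50·(84.7 + j69.7)/(50 + j118)

Z_in ≈ 37.9 − j19.8 Ω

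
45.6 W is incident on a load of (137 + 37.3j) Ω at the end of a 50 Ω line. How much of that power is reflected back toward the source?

P_reflected ≈ 11.2 W

|Γ| = |(87 + j37.3)/(187 + j37.3)| = 0.496
|Γ|² = 0.246
P_refl = |Γ|²·P_inc = 11.2 W, P_del = (1 − |Γ|²)·P_inc = 34.4 W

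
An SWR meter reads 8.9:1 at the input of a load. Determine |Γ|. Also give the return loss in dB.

|Γ| = (S − 1)/(S + 1) = (8.9 − 1)/(8.9 + 1) = 7.9/9.9
RL = −20·log₁₀|Γ| = −20·log₁₀(0.798)

|Γ| ≈ 0.798; return loss ≈ 1.96 dB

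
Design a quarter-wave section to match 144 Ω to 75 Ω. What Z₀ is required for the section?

Z_qwt ≈ 104 Ω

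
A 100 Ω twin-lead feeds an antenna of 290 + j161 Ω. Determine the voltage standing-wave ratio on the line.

VSWR ≈ 3.88

Γ = (Z_L − Z_0)/(Z_L + Z_0) = (190 + j161)/(390 + j161)
|Γ| = 249/422 = 0.59
VSWR = (1 + |Γ|)/(1 − |Γ|) = 1.59/0.41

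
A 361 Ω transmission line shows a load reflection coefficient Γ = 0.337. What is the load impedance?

Z_L = Z_0·(1 + Γ)/(1 − Γ) = 361·(1.34)/(0.663)

Z_L ≈ 728 Ω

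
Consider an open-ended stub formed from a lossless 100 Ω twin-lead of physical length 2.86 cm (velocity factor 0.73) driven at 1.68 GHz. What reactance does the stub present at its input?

X_in ≈ -19.5 Ω (capacitive)

λ = v/f = 0.73·c / 1.68 GHz = 0.13 m
βl = 2π·l/λ = 2π × 0.219 = 79°
tan(βl) = 5.14
For an open-ended stub, Z_in = −jZ_0·cot(βl) = −jZ_0/tan(βl)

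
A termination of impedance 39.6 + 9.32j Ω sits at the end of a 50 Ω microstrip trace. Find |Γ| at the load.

|Γ| ≈ 0.155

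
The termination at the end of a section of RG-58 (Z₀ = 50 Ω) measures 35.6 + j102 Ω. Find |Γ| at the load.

Γ = (Z_L − Z_0)/(Z_L + Z_0) = (-14.4 + j102)/(85.6 + j102)
|Γ| = 103/133

|Γ| ≈ 0.774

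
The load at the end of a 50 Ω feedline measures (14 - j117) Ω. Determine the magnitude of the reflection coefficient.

|Γ| ≈ 0.918

Γ = (Z_L − Z_0)/(Z_L + Z_0) = (-36 − j117)/(64 − j117)
|Γ| = 122/133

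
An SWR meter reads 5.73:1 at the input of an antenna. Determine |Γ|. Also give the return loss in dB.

|Γ| = (S − 1)/(S + 1) = (5.73 − 1)/(5.73 + 1) = 4.73/6.73
RL = −20·log₁₀|Γ| = −20·log₁₀(0.703)

|Γ| ≈ 0.703; return loss ≈ 3.06 dB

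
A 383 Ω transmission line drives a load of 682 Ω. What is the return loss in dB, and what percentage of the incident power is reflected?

RL ≈ 11 dB; 7.88% of incident power reflected

Γ = (682 − 383)/(682 + 383) = 0.281
RL = −20·log₁₀(0.281) = 11 dB
P_refl/P_inc = |Γ|² = 0.0788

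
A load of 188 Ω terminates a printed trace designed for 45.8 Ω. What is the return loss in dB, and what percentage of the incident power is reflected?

RL ≈ 4.32 dB; 37% of incident power reflected

Γ = (188 − 45.8)/(188 + 45.8) = 0.608
RL = −20·log₁₀(0.608) = 4.32 dB
P_refl/P_inc = |Γ|² = 0.37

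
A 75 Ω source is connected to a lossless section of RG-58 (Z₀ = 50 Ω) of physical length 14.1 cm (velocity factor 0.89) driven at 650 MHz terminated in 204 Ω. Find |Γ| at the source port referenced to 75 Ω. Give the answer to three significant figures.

|Γ| ≈ 0.673

λ = v/f = 0.89·c / 650 MHz = 0.411 m
βl = 2π·l/λ = 2π × 0.343 = 124°
tan(βl) = -1.51
Z_in = Z_0·(Z_L + jZ_0·tanβl)/(Z_0 + jZ_L·tanβl) = 17.2 + j30.4 Ω
Γ_s = (Z_in − Z_s)/(Z_in + Z_s) = (-57.8 + j30.4)/(92.2 + j30.4), |Γ_s| = 0.673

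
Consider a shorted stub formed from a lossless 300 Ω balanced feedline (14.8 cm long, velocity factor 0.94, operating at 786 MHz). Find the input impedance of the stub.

Z_in ≈ −j184 Ω

λ = v/f = 0.94·c / 786 MHz = 0.359 m
βl = 2π·l/λ = 2π × 0.413 = 149°
tan(βl) = -0.613
For a shorted stub, Z_in = jZ_0·tan(βl)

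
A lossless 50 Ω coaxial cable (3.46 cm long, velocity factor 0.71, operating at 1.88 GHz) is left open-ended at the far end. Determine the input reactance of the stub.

λ = v/f = 0.71·c / 1.88 GHz = 0.113 m
βl = 2π·l/λ = 2π × 0.305 = 110°
tan(βl) = -2.76
For an open-ended stub, Z_in = −jZ_0·cot(βl) = −jZ_0/tan(βl)

X_in ≈ 18.1 Ω (inductive)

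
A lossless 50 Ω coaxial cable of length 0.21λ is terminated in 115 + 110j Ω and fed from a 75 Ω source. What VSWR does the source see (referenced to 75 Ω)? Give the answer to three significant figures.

VSWR ≈ 6.15

βl = 2π × 0.21 = 75.6°
tan(βl) = 3.89
Z_in = Z_0·(Z_L + jZ_0·tanβl)/(Z_0 + jZ_L·tanβl) = 13.5 − j24.3 Ω
Γ_s = (Z_in − Z_s)/(Z_in + Z_s) = (-61.5 − j24.3)/(88.5 − j24.3), |Γ_s| = 0.72
VSWR = (1 + |Γ_s|)/(1 − |Γ_s|)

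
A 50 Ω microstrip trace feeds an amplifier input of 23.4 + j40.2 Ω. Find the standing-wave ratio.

Γ = (Z_L − Z_0)/(Z_L + Z_0) = (-26.6 + j40.2)/(73.4 + j40.2)
|Γ| = 48.2/83.7 = 0.576
VSWR = (1 + |Γ|)/(1 − |Γ|) = 1.58/0.424

VSWR ≈ 3.72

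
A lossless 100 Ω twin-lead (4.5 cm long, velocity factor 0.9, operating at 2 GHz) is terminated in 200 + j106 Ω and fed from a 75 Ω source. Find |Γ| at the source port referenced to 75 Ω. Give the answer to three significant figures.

λ = v/f = 0.9·c / 2 GHz = 0.135 m
βl = 2π·l/λ = 2π × 0.333 = 120°
tan(βl) = -1.73
Z_in = Z_0·(Z_L + jZ_0·tanβl)/(Z_0 + jZ_L·tanβl) = 39.9 + j25.1 Ω
Γ_s = (Z_in − Z_s)/(Z_in + Z_s) = (-35.1 + j25.1)/(115 + j25.1), |Γ_s| = 0.367

|Γ| ≈ 0.367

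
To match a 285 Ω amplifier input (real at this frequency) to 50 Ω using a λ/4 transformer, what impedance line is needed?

Z_qwt ≈ 119 Ω

Z_qwt = √(Z_0·R_L) = √(50 × 285) = √14250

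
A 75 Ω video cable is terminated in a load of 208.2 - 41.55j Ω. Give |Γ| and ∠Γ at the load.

Γ = (Z_L − Z_0)/(Z_L + Z_0) = (133.2 − j41.55)/(283.2 − j41.55)
|Γ| = 140/286 = 0.487

Γ ≈ 0.487 ∠ -8.98°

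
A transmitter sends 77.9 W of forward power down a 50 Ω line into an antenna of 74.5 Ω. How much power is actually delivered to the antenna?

P_delivered ≈ 74.9 W

Γ = (74.5 − 50)/(74.5 + 50) = 0.197
|Γ|² = 0.0387
P_refl = |Γ|²·P_inc = 3.02 W, P_del = (1 − |Γ|²)·P_inc = 74.9 W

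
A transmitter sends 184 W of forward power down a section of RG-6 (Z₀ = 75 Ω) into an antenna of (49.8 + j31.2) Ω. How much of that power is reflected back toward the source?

P_reflected ≈ 17.9 W

|Γ| = |(-25.2 + j31.2)/(124.8 + j31.2)| = 0.312
|Γ|² = 0.0972
P_refl = |Γ|²·P_inc = 17.9 W, P_del = (1 − |Γ|²)·P_inc = 166 W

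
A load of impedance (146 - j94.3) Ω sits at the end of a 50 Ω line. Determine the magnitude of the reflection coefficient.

Γ = (Z_L − Z_0)/(Z_L + Z_0) = (96 − j94.3)/(196 − j94.3)
|Γ| = 135/218

|Γ| ≈ 0.619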